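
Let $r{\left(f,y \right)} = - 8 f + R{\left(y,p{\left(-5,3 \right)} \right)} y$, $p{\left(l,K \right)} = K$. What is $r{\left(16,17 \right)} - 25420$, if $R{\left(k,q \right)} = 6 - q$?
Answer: $-25497$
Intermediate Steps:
$r{\left(f,y \right)} = - 8 f + 3 y$ ($r{\left(f,y \right)} = - 8 f + \left(6 - 3\right) y = - 8 f + 3 y$)
$r{\left(16,17 \right)} - 25420 = \left(\left(-8\right) 16 + 3 \cdot 17\right) - 25420 = \left(-128 + 51\right) - 25420 = -77 - 25420 = -25497$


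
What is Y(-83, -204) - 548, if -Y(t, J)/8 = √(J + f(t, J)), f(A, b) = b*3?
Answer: -548 - 32*I*√51 ≈ -548.0 - 228.53*I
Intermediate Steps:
f(A, b) = 3*b
Y(t, J) = -16*√J (Y(t, J) = -8*√(J + 3*J) = -8*2*√J = -16*√J)
Y(-83, -204) - 548 = -32*I*√51 - 548 = -548 - 32*I*√51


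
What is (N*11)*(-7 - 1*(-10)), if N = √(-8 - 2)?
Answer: 33*I*√10 ≈ 104.36*I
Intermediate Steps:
N = I*√10 (N = √(-10) = I*√10 ≈ 3.1623*I)
(N*11)*(-7 - 1*(-10)) = ((I*√10)*11)*(-7 - 1*(-10)) = (11*I*√10)*(-7 + 10) = (11*I*√10)*3 = 33*I*√10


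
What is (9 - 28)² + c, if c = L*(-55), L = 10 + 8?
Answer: -629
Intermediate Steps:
L = 18
c = -990 (c = 18*(-55) = -990)
(9 - 28)² + c = (9 - 28)² - 990 = (-19)² - 990 = 361 - 990 = -629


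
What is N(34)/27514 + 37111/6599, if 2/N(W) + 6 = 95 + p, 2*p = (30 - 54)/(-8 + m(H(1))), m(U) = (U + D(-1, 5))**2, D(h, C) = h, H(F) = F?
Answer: 92407034085/16431622183 ≈ 5.6237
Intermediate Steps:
m(U) = (-1 + U)**2 (m(U) = (U - 1)**2 = (-1 + U)**2)
p = 3/2 (p = ((30 - 54)/(-8 + (-1 + 1)**2))/2 = (-24/(-8 + 0**2))/2 = (-24/(-8 + 0))/2 = (-24/(-8))/2 = (-24*(-1/8))/2 = (1/2)*3 = 3/2 ≈ 1.5000)
N(W) = 4/181 (N(W) = 2/(-6 + (95 + 3/2)) = 2/(-6 + 193/2) = 2/(181/2) = 2*(2/181) = 4/181)
N(34)/27514 + 37111/6599 = (4/181)/27514 + 37111/6599 = (4/181)*(1/27514) + 37111*(1/6599) = 2/2490017 + 37111/6599 = 92407034085/16431622183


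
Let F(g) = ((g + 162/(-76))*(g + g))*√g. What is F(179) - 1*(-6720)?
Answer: 6720 + 1203059*√179/19 ≈ 8.5387e+5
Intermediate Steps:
F(g) = 2*g^(3/2)*(-81/38 + g) (F(g) = ((g + 162*(-1/76))*(2*g))*√g = ((g - 81/38)*(2*g))*√g = ((-81/38 + g)*(2*g))*√g = (2*g*(-81/38 + g))*√g = 2*g^(3/2)*(-81/38 + g))
F(179) - 1*(-6720) = 179^(3/2)*(-81 + 38*179)/19 - 1*(-6720) = (179*√179)*(-81 + 6802)/19 + 6720 = (1/19)*(179*√179)*6721 + 6720 = 1203059*√179/19 + 6720 = 6720 + 1203059*√179/19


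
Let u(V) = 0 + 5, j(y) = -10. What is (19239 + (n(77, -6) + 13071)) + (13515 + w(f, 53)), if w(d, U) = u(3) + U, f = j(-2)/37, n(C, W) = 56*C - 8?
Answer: 50187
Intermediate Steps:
u(V) = 5
n(C, W) = -8 + 56*C
f = -10/37 ≈ -0.27027
w(d, U) = 5 + U
(19239 + (n(77, -6) + 13071)) + (13515 + w(f, 53)) = (19239 + ((-8 + 56*77) + 13071)) + (13515 + (5 + 53)) = (19239 + ((-8 + 4312) + 13071)) + (13515 + 58) = (19239 + (4304 + 13071)) + 13573 = (19239 + 17375) + 13573 = 36614 + 13573 = 50187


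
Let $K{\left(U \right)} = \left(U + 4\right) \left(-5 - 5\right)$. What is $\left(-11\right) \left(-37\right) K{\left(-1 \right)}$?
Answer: $-12210$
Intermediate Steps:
$K{\left(U \right)} = -40 - 10 U$ ($K{\left(U \right)} = \left(4 + U\right) \left(-10\right) = -40 - 10 U$)
$\left(-11\right) \left(-37\right) K{\left(-1 \right)} = \left(-11\right) \left(-37\right) \left(-40 - -10\right) = 407 \left(-40 + 10\right) = 407 \left(-30\right) = -12210$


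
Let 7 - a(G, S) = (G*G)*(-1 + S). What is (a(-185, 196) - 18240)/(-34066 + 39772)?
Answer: -3346054/2853 ≈ -1172.8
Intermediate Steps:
a(G, S) = 7 - G²*(-1 + S) (a(G, S) = 7 - G*G*(-1 + S) = 7 - G²*(-1 + S))
(a(-185, 196) - 18240)/(-34066 + 39772) = ((7 + (-185)² - 1*196*(-185)²) - 18240)/(-34066 + 39772) = ((7 + 34225 - 1*196*34225) - 18240)/5706 = ((7 + 34225 - 6708100) - 18240)*(1/5706) = (-6673868 - 18240)*(1/5706) = -6692108*1/5706 = -3346054/2853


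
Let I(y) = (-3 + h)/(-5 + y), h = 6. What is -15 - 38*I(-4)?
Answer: -7/3 ≈ -2.3333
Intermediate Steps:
I(y) = 3/(-5 + y) (I(y) = (-3 + 6)/(-5 + y) = 3/(-5 + y))
-15 - 38*I(-4) = -15 - 114/(-5 - 4) = -15 - 114/(-9) = -15 - 114*(-1)/9 = -15 - 38*(-⅓) = -15 + 38/3 = -7/3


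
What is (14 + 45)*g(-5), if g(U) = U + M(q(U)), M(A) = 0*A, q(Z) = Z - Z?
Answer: -295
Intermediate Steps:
q(Z) = 0
M(A) = 0
g(U) = U (g(U) = U + 0 = U)
(14 + 45)*g(-5) = (14 + 45)*(-5) = 59*(-5) = -295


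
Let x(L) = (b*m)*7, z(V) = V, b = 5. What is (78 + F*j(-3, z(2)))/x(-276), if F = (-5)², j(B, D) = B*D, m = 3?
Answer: -24/35 ≈ -0.68571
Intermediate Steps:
x(L) = 105 (x(L) = (5*3)*7 = 15*7 = 105)
F = 25
(78 + F*j(-3, z(2)))/x(-276) = (78 + 25*(-3*2))/105 = (78 + 25*(-6))*(1/105) = (78 - 150)*(1/105) = -72*1/105 = -24/35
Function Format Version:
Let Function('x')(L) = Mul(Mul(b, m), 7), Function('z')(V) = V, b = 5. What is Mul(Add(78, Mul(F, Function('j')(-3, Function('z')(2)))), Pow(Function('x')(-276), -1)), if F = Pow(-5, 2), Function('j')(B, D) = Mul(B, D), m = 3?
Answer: Rational(-24, 35) ≈ -0.68571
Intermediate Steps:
Function('x')(L) = 105 (Function('x')(L) = Mul(Mul(5, 3), 7) = Mul(15, 7) = 105)
F = 25
Mul(Add(78, Mul(F, Function('j')(-3, Function('z')(2)))), Pow(Function('x')(-276), -1)) = Mul(Add(78, Mul(25, Mul(-3, 2))), Pow(105, -1)) = Mul(Add(78, Mul(25, -6)), Rational(1, 105)) = Mul(Add(78, -150), Rational(1, 105)) = Mul(-72, Rational(1, 105)) = Rational(-24, 35)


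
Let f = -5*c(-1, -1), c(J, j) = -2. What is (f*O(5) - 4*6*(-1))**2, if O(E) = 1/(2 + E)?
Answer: 31684/49 ≈ 646.61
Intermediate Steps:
f = 10 (f = -5*(-2) = 10)
(f*O(5) - 4*6*(-1))**2 = (10/(2 + 5) - 4*6*(-1))**2 = (10/7 - 24*(-1))**2 = (10*(1/7) + 24)**2 = (10/7 + 24)**2 = (178/7)**2 = 31684/49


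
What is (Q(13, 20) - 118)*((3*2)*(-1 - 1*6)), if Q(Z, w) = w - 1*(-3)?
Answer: 3990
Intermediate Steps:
Q(Z, w) = 3 + w (Q(Z, w) = w + 3 = 3 + w)
(Q(13, 20) - 118)*((3*2)*(-1 - 1*6)) = ((3 + 20) - 118)*((3*2)*(-1 - 1*6)) = (23 - 118)*(6*(-1 - 6)) = -570*(-7) = -95*(-42) = 3990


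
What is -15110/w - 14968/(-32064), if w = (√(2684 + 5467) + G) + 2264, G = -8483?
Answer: 14965852841/5166019416 + 1511*√8151/3866781 ≈ 2.9323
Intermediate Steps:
w = -6219 + √8151 (w = (√(2684 + 5467) - 8483) + 2264 = (√8151 - 8483) + 2264 = (-8483 + √8151) + 2264 = -6219 + √8151 ≈ -6128.7)
-15110/w - 14968/(-32064) = -15110/(-6219 + √8151) - 14968/(-32064) = -15110/(-6219 + √8151) - 14968*(-1/32064) = -15110/(-6219 + √8151) + 1871/4008 = 1871/4008 - 15110/(-6219 + √8151)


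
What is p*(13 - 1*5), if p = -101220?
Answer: -809760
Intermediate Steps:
p*(13 - 1*5) = -101220*(13 - 1*5) = -101220*(13 - 5) = -101220*8 = -809760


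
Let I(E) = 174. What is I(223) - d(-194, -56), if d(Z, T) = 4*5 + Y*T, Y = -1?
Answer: 98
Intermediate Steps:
d(Z, T) = 20 - T (d(Z, T) = 4*5 - T = 20 - T)
I(223) - d(-194, -56) = 174 - (20 - 1*(-56)) = 174 - (20 + 56) = 174 - 1*76 = 174 - 76 = 98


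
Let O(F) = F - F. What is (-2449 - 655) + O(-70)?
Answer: -3104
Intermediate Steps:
O(F) = 0
(-2449 - 655) + O(-70) = (-2449 - 655) + 0 = -3104 + 0 = -3104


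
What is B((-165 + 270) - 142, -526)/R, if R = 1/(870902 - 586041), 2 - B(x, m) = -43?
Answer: 12818745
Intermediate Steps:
B(x, m) = 45 (B(x, m) = 2 - 1*(-43) = 2 + 43 = 45)
R = 1/284861 ≈ 3.5105e-6
B((-165 + 270) - 142, -526)/R = 45/(1/284861) = 45*284861 = 12818745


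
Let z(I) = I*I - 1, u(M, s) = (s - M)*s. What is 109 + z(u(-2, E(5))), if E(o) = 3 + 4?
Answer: 4077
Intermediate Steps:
E(o) = 7
u(M, s) = s*(s - M)
z(I) = -1 + I² (z(I) = I² - 1 = -1 + I²)
109 + z(u(-2, E(5))) = 109 + (-1 + (7*(7 - 1*(-2)))²) = 109 + (-1 + (7*(7 + 2))²) = 109 + (-1 + (7*9)²) = 109 + (-1 + 63²) = 109 + (-1 + 3969) = 109 + 3968 = 4077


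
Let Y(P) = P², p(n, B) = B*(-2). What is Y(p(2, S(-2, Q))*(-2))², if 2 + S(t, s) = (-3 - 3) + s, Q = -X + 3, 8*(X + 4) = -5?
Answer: 81/16 ≈ 5.0625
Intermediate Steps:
X = -37/8 (X = -4 + (⅛)*(-5) = -4 - 5/8 = -37/8 ≈ -4.6250)
Q = 61/8 (Q = -1*(-37/8) + 3 = 37/8 + 3 = 61/8 ≈ 7.6250)
S(t, s) = -8 + s (S(t, s) = -2 + ((-3 - 3) + s) = -2 + (-6 + s) = -8 + s)
p(n, B) = -2*B
Y(p(2, S(-2, Q))*(-2))² = ((-2*(-8 + 61/8)*(-2))²)² = ((-2*(-3/8)*(-2))²)² = (((¾)*(-2))²)² = ((-3/2)²)² = (9/4)² = 81/16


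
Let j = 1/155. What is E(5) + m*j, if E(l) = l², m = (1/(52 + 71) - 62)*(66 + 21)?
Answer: -12450/1271 ≈ -9.7954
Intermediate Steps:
m = -221125/41 (m = (1/123 - 62)*87 = -7625/123*87 = -221125/41 ≈ -5393.3)
j = 1/155 ≈ 0.0064516
E(5) + m*j = 5² - 221125/41*1/155 = 25 - 44225/1271 = -12450/1271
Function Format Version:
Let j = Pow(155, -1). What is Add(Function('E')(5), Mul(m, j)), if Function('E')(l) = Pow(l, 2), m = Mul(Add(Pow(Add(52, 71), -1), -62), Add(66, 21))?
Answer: Rational(-12450, 1271) ≈ -9.7954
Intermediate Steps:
m = Rational(-221125, 41) (m = Mul(Add(Pow(123, -1), -62), 87) = Mul(Add(Rational(1, 123), -62), 87) = Mul(Rational(-7625, 123), 87) = Rational(-221125, 41) ≈ -5393.3)
j = Rational(1, 155) ≈ 0.0064516
Add(Function('E')(5), Mul(m, j)) = Add(Pow(5, 2), Mul(Rational(-221125, 41), Rational(1, 155))) = Add(25, Rational(-44225, 1271)) = Rational(-12450, 1271)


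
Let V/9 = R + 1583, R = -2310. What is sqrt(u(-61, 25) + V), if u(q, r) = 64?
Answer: I*sqrt(6479) ≈ 80.492*I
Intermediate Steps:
V = -6543 (V = 9*(-2310 + 1583) = 9*(-727) = -6543)
sqrt(u(-61, 25) + V) = sqrt(64 - 6543) = sqrt(-6479) = I*sqrt(6479)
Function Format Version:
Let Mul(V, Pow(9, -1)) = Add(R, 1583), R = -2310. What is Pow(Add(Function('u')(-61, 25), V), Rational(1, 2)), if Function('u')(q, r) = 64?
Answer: Mul(I, Pow(6479, Rational(1, 2))) ≈ Mul(80.492, I)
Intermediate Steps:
V = -6543 (V = Mul(9, Add(-2310, 1583)) = Mul(9, -727) = -6543)
Pow(Add(Function('u')(-61, 25), V), Rational(1, 2)) = Pow(Add(64, -6543), Rational(1, 2)) = Pow(-6479, Rational(1, 2)) = Mul(I, Pow(6479, Rational(1, 2)))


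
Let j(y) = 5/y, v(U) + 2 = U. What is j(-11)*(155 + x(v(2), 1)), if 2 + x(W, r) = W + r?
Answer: -70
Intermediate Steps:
v(U) = -2 + U
x(W, r) = -2 + W + r (x(W, r) = -2 + (W + r) = -2 + W + r)
j(-11)*(155 + x(v(2), 1)) = (5/(-11))*(155 + (-2 + (-2 + 2) + 1)) = (5*(-1/11))*(155 + (-2 + 0 + 1)) = -5*(155 - 1)/11 = -5/11*154 = -70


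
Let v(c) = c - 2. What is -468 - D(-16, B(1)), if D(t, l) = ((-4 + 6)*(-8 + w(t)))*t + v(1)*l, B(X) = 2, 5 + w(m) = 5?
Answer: -722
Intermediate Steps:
w(m) = 0 (w(m) = -5 + 5 = 0)
v(c) = -2 + c
D(t, l) = -l - 16*t (D(t, l) = ((-4 + 6)*(-8 + 0))*t + (-2 + 1)*l = (2*(-8))*t - l = -16*t - l = -l - 16*t)
-468 - D(-16, B(1)) = -468 - (-1*2 - 16*(-16)) = -468 - (-2 + 256) = -468 - 1*254 = -468 - 254 = -722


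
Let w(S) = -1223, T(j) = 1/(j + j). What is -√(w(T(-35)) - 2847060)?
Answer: -I*√2848283 ≈ -1687.7*I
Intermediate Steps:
T(j) = 1/(2*j)
-√(w(T(-35)) - 2847060) = -√(-1223 - 2847060) = -√(-2848283) = -I*√2848283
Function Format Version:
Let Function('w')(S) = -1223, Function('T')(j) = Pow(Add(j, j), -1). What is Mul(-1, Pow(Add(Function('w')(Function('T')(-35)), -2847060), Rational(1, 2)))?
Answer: Mul(-1, I, Pow(2848283, Rational(1, 2))) ≈ Mul(-1687.7, I)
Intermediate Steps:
Function('T')(j) = Mul(Rational(1, 2), Pow(j, -1)) (Function('T')(j) = Pow(Mul(2, j), -1) = Mul(Rational(1, 2), Pow(j, -1)))
Mul(-1, Pow(Add(Function('w')(Function('T')(-35)), -2847060), Rational(1, 2))) = Mul(-1, Pow(Add(-1223, -2847060), Rational(1, 2))) = Mul(-1, Pow(-2848283, Rational(1, 2))) = Mul(-1, Mul(I, Pow(2848283, Rational(1, 2)))) = Mul(-1, I, Pow(2848283, Rational(1, 2)))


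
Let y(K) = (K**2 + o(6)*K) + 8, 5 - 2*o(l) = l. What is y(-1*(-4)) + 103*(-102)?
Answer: -10484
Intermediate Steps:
o(l) = 5/2 - l/2
y(K) = 8 + K**2 - K/2 (y(K) = (K**2 + (5/2 - 1/2*6)*K) + 8 = (K**2 + (5/2 - 3)*K) + 8 = (K**2 - K/2) + 8 = 8 + K**2 - K/2)
y(-1*(-4)) + 103*(-102) = (8 + (-1*(-4))**2 - (-1)*(-4)/2) + 103*(-102) = (8 + 4**2 - 1/2*4) - 10506 = (8 + 16 - 2) - 10506 = 22 - 10506 = -10484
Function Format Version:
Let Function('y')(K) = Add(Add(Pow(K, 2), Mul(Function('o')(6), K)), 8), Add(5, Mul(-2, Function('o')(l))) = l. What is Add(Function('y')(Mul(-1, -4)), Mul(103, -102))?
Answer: -10484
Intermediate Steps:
Function('o')(l) = Add(Rational(5, 2), Mul(Rational(-1, 2), l))
Function('y')(K) = Add(8, Pow(K, 2), Mul(Rational(-1, 2), K)) (Function('y')(K) = Add(Add(Pow(K, 2), Mul(Add(Rational(5, 2), Mul(Rational(-1, 2), 6)), K)), 8) = Add(Add(Pow(K, 2), Mul(Add(Rational(5, 2), -3), K)), 8) = Add(Add(Pow(K, 2), Mul(Rational(-1, 2), K)), 8) = Add(8, Pow(K, 2), Mul(Rational(-1, 2), K)))
Add(Function('y')(Mul(-1, -4)), Mul(103, -102)) = Add(Add(8, Pow(Mul(-1, -4), 2), Mul(Rational(-1, 2), Mul(-1, -4))), Mul(103, -102)) = Add(Add(8, Pow(4, 2), Mul(Rational(-1, 2), 4)), -10506) = Add(Add(8, 16, -2), -10506) = Add(22, -10506) = -10484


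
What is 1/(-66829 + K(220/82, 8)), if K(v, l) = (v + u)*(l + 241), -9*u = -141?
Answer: -41/2552658 ≈ -1.6062e-5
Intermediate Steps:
u = 47/3 (u = -⅑*(-141) = 47/3 ≈ 15.667)
K(v, l) = (241 + l)*(47/3 + v) (K(v, l) = (v + 47/3)*(l + 241) = (47/3 + v)*(241 + l) = (241 + l)*(47/3 + v))
1/(-66829 + K(220/82, 8)) = 1/(-66829 + (11327/3 + 241*(220/82) + (47/3)*8 + 8*(220/82))) = 1/(-66829 + (11327/3 + 241*(220*(1/82)) + 376/3 + 8*(220*(1/82)))) = 1/(-66829 + (11327/3 + 241*(110/41) + 376/3 + 8*(110/41))) = 1/(-66829 + (11327/3 + 26510/41 + 376/3 + 880/41)) = 1/(-66829 + 187331/41) = 1/(-2552658/41) = -41/2552658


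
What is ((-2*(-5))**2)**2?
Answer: 10000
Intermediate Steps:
((-2*(-5))**2)**2 = (10**2)**2 = 100**2 = 10000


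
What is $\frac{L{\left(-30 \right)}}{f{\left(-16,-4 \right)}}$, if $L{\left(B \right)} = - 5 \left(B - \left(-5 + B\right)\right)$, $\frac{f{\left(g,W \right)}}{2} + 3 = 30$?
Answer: $- \frac{25}{54} \approx -0.46296$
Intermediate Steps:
$f{\left(g,W \right)} = 54$ ($f{\left(g,W \right)} = -6 + 2 \cdot 30 = -6 + 60 = 54$)
$L{\left(B \right)} = -25$ ($L{\left(B \right)} = \left(-5\right) 5 = -25$)
$\frac{L{\left(-30 \right)}}{f{\left(-16,-4 \right)}} = - \frac{25}{54}$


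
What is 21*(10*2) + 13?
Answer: 433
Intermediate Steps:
21*(10*2) + 13 = 21*20 + 13 = 420 + 13 = 433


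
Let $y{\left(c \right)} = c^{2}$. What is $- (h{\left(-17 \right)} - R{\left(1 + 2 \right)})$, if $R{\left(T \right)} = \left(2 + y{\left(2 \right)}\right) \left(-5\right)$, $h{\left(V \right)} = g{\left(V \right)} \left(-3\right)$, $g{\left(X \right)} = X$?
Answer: $-81$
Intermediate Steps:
$h{\left(V \right)} = - 3 V$ ($h{\left(V \right)} = V \left(-3\right) = - 3 V$)
$R{\left(T \right)} = -30$ ($R{\left(T \right)} = \left(2 + 2^{2}\right) \left(-5\right) = \left(2 + 4\right) \left(-5\right) = 6 \left(-5\right) = -30$)
$- (h{\left(-17 \right)} - R{\left(1 + 2 \right)}) = - (\left(-3\right) \left(-17\right) - -30) = - (51 + 30) = \left(-1\right) 81 = -81$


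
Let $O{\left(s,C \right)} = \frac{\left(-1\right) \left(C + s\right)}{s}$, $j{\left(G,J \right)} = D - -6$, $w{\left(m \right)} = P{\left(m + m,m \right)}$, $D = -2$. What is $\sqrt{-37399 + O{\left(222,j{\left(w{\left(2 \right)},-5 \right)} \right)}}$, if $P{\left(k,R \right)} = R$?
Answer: $\frac{i \sqrt{460805622}}{111} \approx 193.39 i$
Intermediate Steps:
$w{\left(m \right)} = m$
$j{\left(G,J \right)} = 4$ ($j{\left(G,J \right)} = -2 - -6 = -2 + 6 = 4$)
$O{\left(s,C \right)} = \frac{- C - s}{s}$
$\sqrt{-37399 + O{\left(222,j{\left(w{\left(2 \right)},-5 \right)} \right)}} = \sqrt{-37399 + \frac{\left(-1\right) 4 - 222}{222}} = \sqrt{-37399 + \frac{-4 - 222}{222}} = \sqrt{-37399 + \frac{1}{222} \left(-226\right)} = \sqrt{-37399 - \frac{113}{111}} = \sqrt{- \frac{4151402}{111}} = \frac{i \sqrt{460805622}}{111}$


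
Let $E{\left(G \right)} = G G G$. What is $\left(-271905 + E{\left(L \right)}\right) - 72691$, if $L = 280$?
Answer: $21607404$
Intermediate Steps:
$E{\left(G \right)} = G^{3}$ ($E{\left(G \right)} = G^{2} G = G^{3}$)
$\left(-271905 + E{\left(L \right)}\right) - 72691 = \left(-271905 + 280^{3}\right) - 72691 = \left(-271905 + 21952000\right) - 72691 = 21680095 - 72691 = 21607404$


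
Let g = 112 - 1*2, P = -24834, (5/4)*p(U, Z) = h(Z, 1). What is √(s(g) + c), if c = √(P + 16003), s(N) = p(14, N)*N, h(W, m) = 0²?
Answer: (-8831)^(¼) ≈ 6.8547 + 6.8547*I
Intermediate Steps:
h(W, m) = 0
p(U, Z) = 0 (p(U, Z) = (⅘)*0 = 0)
g = 110 (g = 112 - 2 = 110)
s(N) = 0 (s(N) = 0*N = 0)
c = I*√8831 (c = √(-24834 + 16003) = √(-8831) = I*√8831 ≈ 93.973*I)
√(s(g) + c) = √(0 + I*√8831) = √(I*√8831) = 8831^(¼)*√I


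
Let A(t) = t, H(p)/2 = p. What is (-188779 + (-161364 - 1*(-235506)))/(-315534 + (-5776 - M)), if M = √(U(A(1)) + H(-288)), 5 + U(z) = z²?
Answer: 3683401447/10324011668 - 114637*I*√145/51620058340 ≈ 0.35678 - 2.6742e-5*I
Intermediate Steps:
H(p) = 2*p
U(z) = -5 + z²
M = 2*I*√145 (M = √((-5 + 1²) + 2*(-288)) = √((-5 + 1) - 576) = √(-4 - 576) = √(-580) = 2*I*√145 ≈ 24.083*I)
(-188779 + (-161364 - 1*(-235506)))/(-315534 + (-5776 - M)) = (-188779 + (-161364 - 1*(-235506)))/(-315534 + (-5776 - 2*I*√145)) = (-188779 + (-161364 + 235506))/(-315534 + (-5776 - 2*I*√145)) = (-188779 + 74142)/(-321310 - 2*I*√145) = -114637/(-321310 - 2*I*√145)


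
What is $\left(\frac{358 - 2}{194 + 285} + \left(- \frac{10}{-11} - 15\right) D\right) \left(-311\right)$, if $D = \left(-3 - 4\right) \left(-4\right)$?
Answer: $\frac{645307584}{5269} \approx 1.2247 \cdot 10^{5}$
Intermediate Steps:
$D = 28$ ($D = \left(-7\right) \left(-4\right) = 28$)
$\left(\frac{358 - 2}{194 + 285} + \left(- \frac{10}{-11} - 15\right) D\right) \left(-311\right) = \left(\frac{358 - 2}{194 + 285} + \left(- \frac{10}{-11} - 15\right) 28\right) \left(-311\right) = \left(\frac{356}{479} + \left(\left(-10\right) \left(- \frac{1}{11}\right) - 15\right) 28\right) \left(-311\right) = \left(356 \cdot \frac{1}{479} + \left(\frac{10}{11} - 15\right) 28\right) \left(-311\right) = \left(\frac{356}{479} - \frac{4340}{11}\right) \left(-311\right) = \left(- \frac{2074944}{5269}\right) \left(-311\right) = \frac{645307584}{5269}$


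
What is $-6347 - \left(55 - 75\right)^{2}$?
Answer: $-6747$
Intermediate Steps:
$-6347 - \left(55 - 75\right)^{2} = -6347 - \left(-20\right)^{2} = -6347 - 400 = -6747$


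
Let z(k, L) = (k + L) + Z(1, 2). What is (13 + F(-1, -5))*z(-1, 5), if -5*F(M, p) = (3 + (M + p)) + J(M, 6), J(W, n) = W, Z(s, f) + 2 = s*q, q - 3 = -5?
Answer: 0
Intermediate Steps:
q = -2 (q = 3 - 5 = -2)
Z(s, f) = -2 - 2*s (Z(s, f) = -2 + s*(-2) = -2 - 2*s)
z(k, L) = -4 + L + k (z(k, L) = (k + L) + (-2 - 2*1) = (L + k) + (-2 - 2) = (L + k) - 4 = -4 + L + k)
F(M, p) = -⅗ - 2*M/5 - p/5 (F(M, p) = -((3 + (M + p)) + M)/5 = -((3 + M + p) + M)/5 = -(3 + p + 2*M)/5 = -⅗ - 2*M/5 - p/5)
(13 + F(-1, -5))*z(-1, 5) = (13 + (-⅗ - ⅖*(-1) - ⅕*(-5)))*(-4 + 5 - 1) = (13 + (-⅗ + ⅖ + 1))*0 = (13 + ⅘)*0 = (69/5)*0 = 0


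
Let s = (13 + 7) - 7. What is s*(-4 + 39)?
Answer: 455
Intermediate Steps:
s = 13 (s = 20 - 7 = 13)
s*(-4 + 39) = 13*(-4 + 39) = 13*35 = 455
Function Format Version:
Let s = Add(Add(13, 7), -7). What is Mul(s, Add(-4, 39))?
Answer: 455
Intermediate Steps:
s = 13 (s = Add(20, -7) = 13)
Mul(s, Add(-4, 39)) = Mul(13, Add(-4, 39)) = Mul(13, 35) = 455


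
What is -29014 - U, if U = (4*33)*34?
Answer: -33502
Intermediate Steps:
U = 4488 (U = 132*34 = 4488)
-29014 - U = -29014 - 1*4488 = -29014 - 4488 = -33502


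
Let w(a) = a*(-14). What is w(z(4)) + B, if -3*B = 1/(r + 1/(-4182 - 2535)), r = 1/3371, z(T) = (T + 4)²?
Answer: -10545685/3346 ≈ -3151.7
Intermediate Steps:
z(T) = (4 + T)²
r = 1/3371 ≈ 0.00029665
B = -7547669/3346 (B = -1/(3*(1/3371 + 1/(-4182 - 2535))) = -1/(3*(1/3371 + 1/(-6717))) = -1/(3*(1/3371 - 1/6717)) = -1/(3*3346/22643007) = -⅓*22643007/3346 = -7547669/3346 ≈ -2255.7)
w(a) = -14*a
w(z(4)) + B = -14*(4 + 4)² - 7547669/3346 = -14*8² - 7547669/3346 = -14*64 - 7547669/3346 = -896 - 7547669/3346 = -10545685/3346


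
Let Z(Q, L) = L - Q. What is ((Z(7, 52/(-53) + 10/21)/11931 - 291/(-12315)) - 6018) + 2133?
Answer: -211774479710149/54511128315 ≈ -3885.0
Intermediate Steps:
((Z(7, 52/(-53) + 10/21)/11931 - 291/(-12315)) - 6018) + 2133 = ((((52/(-53) + 10/21) - 1*7)/11931 - 291/(-12315)) - 6018) + 2133 = ((((52*(-1/53) + 10*(1/21)) - 7)*(1/11931) - 291*(-1/12315)) - 6018) + 2133 = ((((-52/53 + 10/21) - 7)*(1/11931) + 97/4105) - 6018) + 2133 = (((-562/1113 - 7)*(1/11931) + 97/4105) - 6018) + 2133 = ((-8353/1113*1/11931 + 97/4105) - 6018) + 2133 = ((-8353/13279203 + 97/4105) - 6018) + 2133 = (1253793626/54511128315 - 6018) + 2133 = -328046716406044/54511128315 + 2133 = -211774479710149/54511128315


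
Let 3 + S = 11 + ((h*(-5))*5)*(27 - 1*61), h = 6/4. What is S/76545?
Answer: 1283/76545 ≈ 0.016761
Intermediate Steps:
h = 3/2 (h = 6*(1/4) = 3/2 ≈ 1.5000)
S = 1283 (S = -3 + (11 + (((3/2)*(-5))*5)*(27 - 1*61)) = -3 + (11 + (-15/2*5)*(27 - 61)) = -3 + (11 - 75/2*(-34)) = -3 + (11 + 1275) = -3 + 1286 = 1283)
S/76545 = 1283/76545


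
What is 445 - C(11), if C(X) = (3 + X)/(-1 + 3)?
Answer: 438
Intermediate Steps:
C(X) = 3/2 + X/2 (C(X) = (3 + X)/2 = (3 + X)*(1/2) = 3/2 + X/2)
445 - C(11) = 445 - (3/2 + (1/2)*11) = 445 - (3/2 + 11/2) = 445 - 1*7 = 445 - 7 = 438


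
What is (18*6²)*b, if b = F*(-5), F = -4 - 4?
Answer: 25920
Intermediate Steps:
F = -8
b = 40 (b = -8*(-5) = 40)
(18*6²)*b = (18*6²)*40 = (18*36)*40 = 648*40 = 25920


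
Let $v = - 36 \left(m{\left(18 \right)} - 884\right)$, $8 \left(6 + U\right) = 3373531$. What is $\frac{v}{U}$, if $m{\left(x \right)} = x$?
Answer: $\frac{249408}{3373483} \approx 0.073932$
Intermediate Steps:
$U = \frac{3373483}{8}$ ($U = -6 + \frac{1}{8} \cdot 3373531 = -6 + \frac{3373531}{8} = \frac{3373483}{8} \approx 4.2169 \cdot 10^{5}$)
$v = 31176$ ($v = - 36 \left(18 - 884\right) = \left(-36\right) \left(-866\right) = 31176$)
$\frac{v}{U} = \frac{31176}{\frac{3373483}{8}} = 31176 \cdot \frac{8}{3373483} = \frac{249408}{3373483}$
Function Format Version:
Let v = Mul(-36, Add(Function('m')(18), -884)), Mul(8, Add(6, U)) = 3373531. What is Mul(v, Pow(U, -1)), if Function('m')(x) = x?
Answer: Rational(249408, 3373483) ≈ 0.073932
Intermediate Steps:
U = Rational(3373483, 8) (U = Add(-6, Mul(Rational(1, 8), 3373531)) = Add(-6, Rational(3373531, 8)) = Rational(3373483, 8) ≈ 4.2169e+5)
v = 31176 (v = Mul(-36, Add(18, -884)) = Mul(-36, -866) = 31176)
Mul(v, Pow(U, -1)) = Mul(31176, Pow(Rational(3373483, 8), -1)) = Mul(31176, Rational(8, 3373483)) = Rational(249408, 3373483)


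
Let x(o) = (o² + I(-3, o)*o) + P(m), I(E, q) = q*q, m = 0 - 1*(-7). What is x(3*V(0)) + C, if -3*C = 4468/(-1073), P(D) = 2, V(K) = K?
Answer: 10906/3219 ≈ 3.3880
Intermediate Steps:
m = 7 (m = 0 + 7 = 7)
I(E, q) = q²
x(o) = 2 + o² + o³ (x(o) = (o² + o²*o) + 2 = (o² + o³) + 2 = 2 + o² + o³)
C = 4468/3219 (C = -4468/(3*(-1073)) = -4468*(-1)/(3*1073) = -⅓*(-4468/1073) = 4468/3219 ≈ 1.3880)
x(3*V(0)) + C = (2 + (3*0)² + (3*0)³) + 4468/3219 = (2 + 0² + 0³) + 4468/3219 = (2 + 0 + 0) + 4468/3219 = 2 + 4468/3219 = 10906/3219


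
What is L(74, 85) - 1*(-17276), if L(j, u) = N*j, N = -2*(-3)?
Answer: 17720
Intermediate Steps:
N = 6
L(j, u) = 6*j
L(74, 85) - 1*(-17276) = 6*74 - 1*(-17276) = 444 + 17276 = 17720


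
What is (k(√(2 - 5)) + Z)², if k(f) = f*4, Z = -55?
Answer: 2977 - 440*I*√3 ≈ 2977.0 - 762.1*I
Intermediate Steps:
k(f) = 4*f
(k(√(2 - 5)) + Z)² = (4*√(2 - 5) - 55)² = (4*√(-3) - 55)² = (4*(I*√3) - 55)² = (4*I*√3 - 55)² = (-55 + 4*I*√3)²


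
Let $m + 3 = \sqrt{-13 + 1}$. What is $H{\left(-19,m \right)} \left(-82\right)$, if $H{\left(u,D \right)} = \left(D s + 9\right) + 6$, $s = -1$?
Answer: $-1476 + 164 i \sqrt{3} \approx -1476.0 + 284.06 i$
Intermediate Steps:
$m = -3 + 2 i \sqrt{3}$ ($m = -3 + \sqrt{-13 + 1} = -3 + \sqrt{-12} = -3 + 2 i \sqrt{3} \approx -3.0 + 3.4641 i$)
$H{\left(u,D \right)} = 15 - D$ ($H{\left(u,D \right)} = \left(D \left(-1\right) + 9\right) + 6 = \left(- D + 9\right) + 6 = \left(9 - D\right) + 6 = 15 - D$)
$H{\left(-19,m \right)} \left(-82\right) = \left(15 - \left(-3 + 2 i \sqrt{3}\right)\right) \left(-82\right) = \left(15 + \left(3 - 2 i \sqrt{3}\right)\right) \left(-82\right) = \left(18 - 2 i \sqrt{3}\right) \left(-82\right) = -1476 + 164 i \sqrt{3}$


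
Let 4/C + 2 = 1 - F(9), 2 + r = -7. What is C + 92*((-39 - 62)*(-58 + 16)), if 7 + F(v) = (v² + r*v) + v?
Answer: 1170788/3 ≈ 3.9026e+5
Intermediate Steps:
r = -9 (r = -2 - 7 = -9)
F(v) = -7 + v² - 8*v (F(v) = -7 + ((v² - 9*v) + v) = -7 + (v² - 8*v) = -7 + v² - 8*v)
C = -4/3 (C = 4/(-2 + (1 - (-7 + 9² - 8*9))) = 4/(-2 + (1 - (-7 + 81 - 72))) = 4/(-2 + (1 - 1*2)) = 4/(-2 + (1 - 2)) = 4/(-2 - 1) = 4/(-3) = 4*(-⅓) = -4/3 ≈ -1.3333)
C + 92*((-39 - 62)*(-58 + 16)) = -4/3 + 92*((-39 - 62)*(-58 + 16)) = -4/3 + 92*(-101*(-42)) = -4/3 + 92*4242 = -4/3 + 390264 = 1170788/3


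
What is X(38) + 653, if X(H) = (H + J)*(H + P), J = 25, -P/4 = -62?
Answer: 18671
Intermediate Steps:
P = 248 (P = -4*(-62) = 248)
X(H) = (25 + H)*(248 + H) (X(H) = (H + 25)*(H + 248) = (25 + H)*(248 + H))
X(38) + 653 = (6200 + 38**2 + 273*38) + 653 = (6200 + 1444 + 10374) + 653 = 18018 + 653 = 18671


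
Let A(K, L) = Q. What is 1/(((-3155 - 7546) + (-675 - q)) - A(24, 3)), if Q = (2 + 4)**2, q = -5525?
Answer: -1/5887 ≈ -0.00016987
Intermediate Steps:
Q = 36 (Q = 6**2 = 36)
A(K, L) = 36
1/(((-3155 - 7546) + (-675 - q)) - A(24, 3)) = 1/(((-3155 - 7546) + (-675 - 1*(-5525))) - 1*36) = 1/((-10701 + (-675 + 5525)) - 36) = 1/((-10701 + 4850) - 36) = 1/(-5851 - 36) = 1/(-5887) = -1/5887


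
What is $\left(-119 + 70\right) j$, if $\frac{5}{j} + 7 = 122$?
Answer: $- \frac{49}{23} \approx -2.1304$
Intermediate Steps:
$j = \frac{1}{23}$ ($j = \frac{5}{-7 + 122} = \frac{5}{115} = 5 \cdot \frac{1}{115} = \frac{1}{23} \approx 0.043478$)
$\left(-119 + 70\right) j = \left(-119 + 70\right) \frac{1}{23} = \left(-49\right) \frac{1}{23} = - \frac{49}{23}$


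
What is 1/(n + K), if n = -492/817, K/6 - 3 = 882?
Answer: 817/4337778 ≈ 0.00018835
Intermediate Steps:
K = 5310 (K = 18 + 6*882 = 18 + 5292 = 5310)
n = -492/817 (n = -492*1/817 = -492/817 ≈ -0.60220)
1/(n + K) = 1/(-492/817 + 5310) = 1/(4337778/817) = 817/4337778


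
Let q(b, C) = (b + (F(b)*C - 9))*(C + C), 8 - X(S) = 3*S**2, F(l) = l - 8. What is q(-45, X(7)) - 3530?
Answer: -2036544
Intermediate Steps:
F(l) = -8 + l
X(S) = 8 - 3*S**2
q(b, C) = 2*C*(-9 + b + C*(-8 + b)) (q(b, C) = (b + ((-8 + b)*C - 9))*(C + C) = (b + (C*(-8 + b) - 9))*(2*C) = (b + (-9 + C*(-8 + b)))*(2*C) = (-9 + b + C*(-8 + b))*(2*C) = 2*C*(-9 + b + C*(-8 + b)))
q(-45, X(7)) - 3530 = 2*(8 - 3*7**2)*(-9 - 45 + (8 - 3*7**2)*(-8 - 45)) - 3530 = 2*(8 - 3*49)*(-9 - 45 + (8 - 3*49)*(-53)) - 3530 = 2*(8 - 147)*(-9 - 45 + (8 - 147)*(-53)) - 3530 = 2*(-139)*(-9 - 45 - 139*(-53)) - 3530 = 2*(-139)*(-9 - 45 + 7367) - 3530 = 2*(-139)*7313 - 3530 = -2033014 - 3530 = -2036544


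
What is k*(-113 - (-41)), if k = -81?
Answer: 5832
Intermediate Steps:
k*(-113 - (-41)) = -81*(-113 - (-41)) = -81*(-113 - 1*(-41)) = -81*(-113 + 41) = -81*(-72) = 5832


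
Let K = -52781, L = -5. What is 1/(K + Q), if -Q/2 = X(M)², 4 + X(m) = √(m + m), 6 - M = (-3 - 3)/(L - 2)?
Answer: -2588845/136777798201 - 672*√14/136777798201 ≈ -1.8946e-5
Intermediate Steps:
M = 36/7 (M = 6 - (-3 - 3)/(-5 - 2) = 6 - (-6)/(-7) = 6 - (-6)*(-1)/7 = 6 - 1*6/7 = 6 - 6/7 = 36/7 ≈ 5.1429)
X(m) = -4 + √2*√m (X(m) = -4 + √(m + m) = -4 + √(2*m) = -4 + √2*√m)
Q = -2*(-4 + 6*√14/7)² (Q = -2*(-4 + √2*√(36/7))² = -2*(-4 + √2*(6*√7/7))² = -2*(-4 + 6*√14/7)² ≈ -1.2573)
1/(K + Q) = 1/(-52781 + (-368/7 + 96*√14/7)) = 1/(-369835/7 + 96*√14/7)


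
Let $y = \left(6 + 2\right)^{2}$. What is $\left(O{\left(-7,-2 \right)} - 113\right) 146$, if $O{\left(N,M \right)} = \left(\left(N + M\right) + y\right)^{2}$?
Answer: $425152$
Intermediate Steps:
$y = 64$ ($y = 8^{2} = 64$)
$O{\left(N,M \right)} = \left(64 + M + N\right)^{2}$ ($O{\left(N,M \right)} = \left(\left(N + M\right) + 64\right)^{2} = \left(\left(M + N\right) + 64\right)^{2} = \left(64 + M + N\right)^{2}$)
$\left(O{\left(-7,-2 \right)} - 113\right) 146 = \left(\left(64 - 2 - 7\right)^{2} - 113\right) 146 = \left(55^{2} - 113\right) 146 = \left(3025 - 113\right) 146 = 2912 \cdot 146 = 425152$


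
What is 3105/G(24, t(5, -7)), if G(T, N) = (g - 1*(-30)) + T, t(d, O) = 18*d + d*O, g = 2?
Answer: 3105/56 ≈ 55.446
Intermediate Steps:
t(d, O) = 18*d + O*d
G(T, N) = 32 + T (G(T, N) = (2 - 1*(-30)) + T = (2 + 30) + T = 32 + T)
3105/G(24, t(5, -7)) = 3105/(32 + 24) = 3105/56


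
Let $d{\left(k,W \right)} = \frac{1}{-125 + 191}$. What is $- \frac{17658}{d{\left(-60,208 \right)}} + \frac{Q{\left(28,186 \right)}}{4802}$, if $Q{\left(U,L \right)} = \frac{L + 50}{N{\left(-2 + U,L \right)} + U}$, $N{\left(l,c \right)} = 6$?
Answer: $- \frac{47569274617}{40817} \approx -1.1654 \cdot 10^{6}$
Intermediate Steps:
$d{\left(k,W \right)} = \frac{1}{66}$
$Q{\left(U,L \right)} = \frac{50 + L}{6 + U}$ ($Q{\left(U,L \right)} = \frac{L + 50}{6 + U} = \frac{50 + L}{6 + U}$)
$- \frac{17658}{d{\left(-60,208 \right)}} + \frac{Q{\left(28,186 \right)}}{4802} = - 17658 \frac{1}{\frac{1}{66}} + \frac{\frac{1}{6 + 28} \left(50 + 186\right)}{4802} = \left(-17658\right) 66 + \frac{1}{34} \cdot 236 \cdot \frac{1}{4802} = -1165428 + \frac{1}{34} \cdot 236 \cdot \frac{1}{4802} = -1165428 + \frac{118}{17} \cdot \frac{1}{4802} = -1165428 + \frac{59}{40817} = - \frac{47569274617}{40817}$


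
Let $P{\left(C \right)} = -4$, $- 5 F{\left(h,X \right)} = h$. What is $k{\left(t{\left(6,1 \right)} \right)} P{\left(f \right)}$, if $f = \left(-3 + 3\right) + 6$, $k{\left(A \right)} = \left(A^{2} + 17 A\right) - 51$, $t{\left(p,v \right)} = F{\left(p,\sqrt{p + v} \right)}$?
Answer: $\frac{6996}{25} \approx 279.84$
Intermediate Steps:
$F{\left(h,X \right)} = - \frac{h}{5}$
$t{\left(p,v \right)} = - \frac{p}{5}$
$k{\left(A \right)} = -51 + A^{2} + 17 A$
$f = 6$ ($f = 0 + 6 = 6$)
$k{\left(t{\left(6,1 \right)} \right)} P{\left(f \right)} = \left(-51 + \left(\left(- \frac{1}{5}\right) 6\right)^{2} + 17 \left(\left(- \frac{1}{5}\right) 6\right)\right) \left(-4\right) = \left(-51 + \left(- \frac{6}{5}\right)^{2} + 17 \left(- \frac{6}{5}\right)\right) \left(-4\right) = \left(-51 + \frac{36}{25} - \frac{102}{5}\right) \left(-4\right) = \left(- \frac{1749}{25}\right) \left(-4\right) = \frac{6996}{25}$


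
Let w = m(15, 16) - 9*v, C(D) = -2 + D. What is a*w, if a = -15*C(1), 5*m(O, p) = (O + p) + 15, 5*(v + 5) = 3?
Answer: 732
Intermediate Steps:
v = -22/5 (v = -5 + (⅕)*3 = -5 + ⅗ = -22/5 ≈ -4.4000)
m(O, p) = 3 + O/5 + p/5 (m(O, p) = ((O + p) + 15)/5 = (15 + O + p)/5 = 3 + O/5 + p/5)
a = 15 (a = -15*(-2 + 1) = -15*(-1) = 15)
w = 244/5 (w = (3 + (⅕)*15 + (⅕)*16) - 9*(-22/5) = (3 + 3 + 16/5) + 198/5 = 46/5 + 198/5 = 244/5 ≈ 48.800)
a*w = 15*(244/5) = 732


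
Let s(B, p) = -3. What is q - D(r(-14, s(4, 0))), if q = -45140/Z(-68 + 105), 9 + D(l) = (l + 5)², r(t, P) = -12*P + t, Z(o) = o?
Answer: -1940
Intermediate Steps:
r(t, P) = t - 12*P
D(l) = -9 + (5 + l)² (D(l) = -9 + (l + 5)² = -9 + (5 + l)²)
q = -1220 (q = -45140/(-68 + 105) = -45140/37 = -45140*1/37 = -1220)
q - D(r(-14, s(4, 0))) = -1220 - (-9 + (5 + (-14 - 12*(-3)))²) = -1220 - (-9 + (5 + (-14 + 36))²) = -1220 - (-9 + (5 + 22)²) = -1220 - (-9 + 27²) = -1220 - (-9 + 729) = -1220 - 1*720 = -1220 - 720 = -1940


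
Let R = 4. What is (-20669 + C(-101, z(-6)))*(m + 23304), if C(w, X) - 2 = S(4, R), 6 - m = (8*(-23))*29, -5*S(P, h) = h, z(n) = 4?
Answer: -2960248994/5 ≈ -5.9205e+8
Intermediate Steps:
S(P, h) = -h/5
m = 5342 (m = 6 - 8*(-23)*29 = 6 - (-184)*29 = 6 - 1*(-5336) = 6 + 5336 = 5342)
C(w, X) = 6/5 (C(w, X) = 2 - 1/5*4 = 2 - 4/5 = 6/5)
(-20669 + C(-101, z(-6)))*(m + 23304) = (-20669 + 6/5)*(5342 + 23304) = -103339/5*28646 = -2960248994/5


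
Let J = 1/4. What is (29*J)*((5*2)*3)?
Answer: 435/2 ≈ 217.50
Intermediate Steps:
J = ¼ ≈ 0.25000
(29*J)*((5*2)*3) = (29*(¼))*((5*2)*3) = 29*(10*3)/4 = (29/4)*30 = 435/2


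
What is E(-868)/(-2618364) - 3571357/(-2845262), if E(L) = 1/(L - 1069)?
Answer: 1293793222067467/1030751249462844 ≈ 1.2552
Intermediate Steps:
E(L) = 1/(-1069 + L)
E(-868)/(-2618364) - 3571357/(-2845262) = 1/(-1069 - 868*(-2618364)) - 3571357/(-2845262) = -1/2618364/(-1937) - 3571357*(-1/2845262) = -1/1937*(-1/2618364) + 3571357/2845262 = 1/5071771068 + 3571357/2845262 = 1293793222067467/1030751249462844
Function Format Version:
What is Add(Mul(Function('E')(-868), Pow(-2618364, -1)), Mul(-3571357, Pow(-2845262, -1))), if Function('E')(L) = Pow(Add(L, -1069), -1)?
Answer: Rational(1293793222067467, 1030751249462844) ≈ 1.2552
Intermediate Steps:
Function('E')(L) = Pow(Add(-1069, L), -1)
Add(Mul(Function('E')(-868), Pow(-2618364, -1)), Mul(-3571357, Pow(-2845262, -1))) = Add(Mul(Pow(Add(-1069, -868), -1), Pow(-2618364, -1)), Mul(-3571357, Pow(-2845262, -1))) = Add(Mul(Pow(-1937, -1), Rational(-1, 2618364)), Mul(-3571357, Rational(-1, 2845262))) = Add(Mul(Rational(-1, 1937), Rational(-1, 2618364)), Rational(3571357, 2845262)) = Add(Rational(1, 5071771068), Rational(3571357, 2845262)) = Rational(1293793222067467, 1030751249462844)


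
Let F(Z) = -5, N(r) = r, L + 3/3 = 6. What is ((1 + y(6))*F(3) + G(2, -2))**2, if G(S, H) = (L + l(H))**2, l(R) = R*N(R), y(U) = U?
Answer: 2116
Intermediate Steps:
L = 5 (L = -1 + 6 = 5)
l(R) = R**2 (l(R) = R*R = R**2)
G(S, H) = (5 + H**2)**2
((1 + y(6))*F(3) + G(2, -2))**2 = ((1 + 6)*(-5) + (5 + (-2)**2)**2)**2 = (7*(-5) + (5 + 4)**2)**2 = (-35 + 9**2)**2 = (-35 + 81)**2 = 46**2 = 2116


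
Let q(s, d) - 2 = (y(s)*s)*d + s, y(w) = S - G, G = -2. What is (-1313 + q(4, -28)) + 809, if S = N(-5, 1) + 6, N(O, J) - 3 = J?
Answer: -1842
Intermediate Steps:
N(O, J) = 3 + J
S = 10 (S = (3 + 1) + 6 = 4 + 6 = 10)
y(w) = 12 (y(w) = 10 - 1*(-2) = 10 + 2 = 12)
q(s, d) = 2 + s + 12*d*s (q(s, d) = 2 + ((12*s)*d + s) = 2 + (12*d*s + s) = 2 + (s + 12*d*s) = 2 + s + 12*d*s)
(-1313 + q(4, -28)) + 809 = (-1313 + (2 + 4 + 12*(-28)*4)) + 809 = (-1313 + (2 + 4 - 1344)) + 809 = (-1313 - 1338) + 809 = -2651 + 809 = -1842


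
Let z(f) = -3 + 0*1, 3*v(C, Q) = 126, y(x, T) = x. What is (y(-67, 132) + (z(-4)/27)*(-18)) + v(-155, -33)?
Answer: -23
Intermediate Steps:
v(C, Q) = 42 (v(C, Q) = (⅓)*126 = 42)
z(f) = -3 (z(f) = -3 + 0 = -3)
(y(-67, 132) + (z(-4)/27)*(-18)) + v(-155, -33) = (-67 - 3/27*(-18)) + 42 = (-67 - 3*1/27*(-18)) + 42 = (-67 - ⅑*(-18)) + 42 = (-67 + 2) + 42 = -65 + 42 = -23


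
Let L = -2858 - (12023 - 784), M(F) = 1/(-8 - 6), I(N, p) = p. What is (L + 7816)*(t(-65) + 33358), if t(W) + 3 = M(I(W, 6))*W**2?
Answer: -2906501345/14 ≈ -2.0761e+8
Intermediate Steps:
M(F) = -1/14 (M(F) = 1/(-14) = -1/14)
L = -14097 (L = -2858 - 1*11239 = -2858 - 11239 = -14097)
t(W) = -3 - W**2/14
(L + 7816)*(t(-65) + 33358) = (-14097 + 7816)*((-3 - 1/14*(-65)**2) + 33358) = -6281*((-3 - 1/14*4225) + 33358) = -6281*((-3 - 4225/14) + 33358) = -6281*(-4267/14 + 33358) = -6281*462745/14 = -2906501345/14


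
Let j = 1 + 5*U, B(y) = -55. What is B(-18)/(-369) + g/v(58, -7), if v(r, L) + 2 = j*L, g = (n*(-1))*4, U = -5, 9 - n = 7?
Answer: 3089/30627 ≈ 0.10086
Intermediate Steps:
n = 2 (n = 9 - 1*7 = 9 - 7 = 2)
g = -8 (g = (2*(-1))*4 = -2*4 = -8)
j = -24 (j = 1 + 5*(-5) = 1 - 25 = -24)
v(r, L) = -2 - 24*L
B(-18)/(-369) + g/v(58, -7) = -55/(-369) - 8/(-2 - 24*(-7)) = -55*(-1/369) - 8/(-2 + 168) = 55/369 - 8/166 = 55/369 - 8*1/166 = 55/369 - 4/83 = 3089/30627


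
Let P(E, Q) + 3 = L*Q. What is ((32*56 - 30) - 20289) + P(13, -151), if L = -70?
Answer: -7960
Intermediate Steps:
P(E, Q) = -3 - 70*Q
((32*56 - 30) - 20289) + P(13, -151) = ((32*56 - 30) - 20289) + (-3 - 70*(-151)) = ((1792 - 30) - 20289) + (-3 + 10570) = (1762 - 20289) + 10567 = -18527 + 10567 = -7960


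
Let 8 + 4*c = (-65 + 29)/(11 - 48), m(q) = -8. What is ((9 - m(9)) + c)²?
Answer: 318096/1369 ≈ 232.36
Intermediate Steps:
c = -65/37 (c = -2 + ((-65 + 29)/(11 - 48))/4 = -2 + (-36/(-37))/4 = -2 + (-36*(-1/37))/4 = -2 + (¼)*(36/37) = -2 + 9/37 = -65/37 ≈ -1.7568)
((9 - m(9)) + c)² = ((9 - 1*(-8)) - 65/37)² = ((9 + 8) - 65/37)² = (17 - 65/37)² = (564/37)² = 318096/1369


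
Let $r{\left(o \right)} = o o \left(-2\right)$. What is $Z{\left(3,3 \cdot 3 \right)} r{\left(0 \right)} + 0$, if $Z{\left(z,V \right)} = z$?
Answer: $0$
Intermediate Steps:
$r{\left(o \right)} = - 2 o^{2}$ ($r{\left(o \right)} = o^{2} \left(-2\right) = - 2 o^{2}$)
$Z{\left(3,3 \cdot 3 \right)} r{\left(0 \right)} + 0 = 3 \left(- 2 \cdot 0^{2}\right) + 0 = 3 \left(\left(-2\right) 0\right) + 0 = 3 \cdot 0 + 0 = 0 + 0 = 0$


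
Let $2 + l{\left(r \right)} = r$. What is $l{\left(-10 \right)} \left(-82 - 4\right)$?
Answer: $1032$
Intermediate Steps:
$l{\left(r \right)} = -2 + r$
$l{\left(-10 \right)} \left(-82 - 4\right) = \left(-2 - 10\right) \left(-82 - 4\right) = - 12 \left(-82 - 4\right) = \left(-12\right) \left(-86\right) = 1032$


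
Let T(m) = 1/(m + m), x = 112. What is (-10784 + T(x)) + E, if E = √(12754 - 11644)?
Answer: -2415615/224 + √1110 ≈ -10751.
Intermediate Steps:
T(m) = 1/(2*m)
E = √1110 ≈ 33.317
(-10784 + T(x)) + E = (-10784 + (½)/112) + √1110 = (-10784 + (½)*(1/112)) + √1110 = (-10784 + 1/224) + √1110 = -2415615/224 + √1110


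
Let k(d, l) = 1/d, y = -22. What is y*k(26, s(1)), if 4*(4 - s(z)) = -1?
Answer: -11/13 ≈ -0.84615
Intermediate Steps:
s(z) = 17/4 (s(z) = 4 - ¼*(-1) = 4 + ¼ = 17/4)
y*k(26, s(1)) = -22/26 = -22*1/26 = -11/13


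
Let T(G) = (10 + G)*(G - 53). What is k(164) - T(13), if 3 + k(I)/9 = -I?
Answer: -583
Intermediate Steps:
k(I) = -27 - 9*I (k(I) = -27 + 9*(-I) = -27 - 9*I)
T(G) = (-53 + G)*(10 + G) (T(G) = (10 + G)*(-53 + G) = (-53 + G)*(10 + G))
k(164) - T(13) = (-27 - 9*164) - (-530 + 13² - 43*13) = (-27 - 1476) - (-530 + 169 - 559) = -1503 - 1*(-920) = -1503 + 920 = -583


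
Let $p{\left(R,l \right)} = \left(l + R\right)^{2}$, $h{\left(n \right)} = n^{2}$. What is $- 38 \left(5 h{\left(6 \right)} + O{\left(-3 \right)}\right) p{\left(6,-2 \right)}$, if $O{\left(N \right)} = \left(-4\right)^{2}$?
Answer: $-119168$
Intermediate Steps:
$O{\left(N \right)} = 16$
$p{\left(R,l \right)} = \left(R + l\right)^{2}$
$- 38 \left(5 h{\left(6 \right)} + O{\left(-3 \right)}\right) p{\left(6,-2 \right)} = - 38 \left(5 \cdot 6^{2} + 16\right) \left(6 - 2\right)^{2} = - 38 \left(5 \cdot 36 + 16\right) 4^{2} = - 38 \left(180 + 16\right) 16 = \left(-38\right) 196 \cdot 16 = \left(-7448\right) 16 = -119168$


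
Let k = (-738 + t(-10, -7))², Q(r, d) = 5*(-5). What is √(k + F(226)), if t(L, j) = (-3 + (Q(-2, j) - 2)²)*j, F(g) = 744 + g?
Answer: √33873370 ≈ 5820.1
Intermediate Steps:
Q(r, d) = -25
t(L, j) = 726*j (t(L, j) = (-3 + (-25 - 2)²)*j = (-3 + (-27)²)*j = (-3 + 729)*j = 726*j)
k = 33872400 (k = (-738 + 726*(-7))² = (-738 - 5082)² = (-5820)² = 33872400)
√(k + F(226)) = √(33872400 + (744 + 226)) = √(33872400 + 970) = √33873370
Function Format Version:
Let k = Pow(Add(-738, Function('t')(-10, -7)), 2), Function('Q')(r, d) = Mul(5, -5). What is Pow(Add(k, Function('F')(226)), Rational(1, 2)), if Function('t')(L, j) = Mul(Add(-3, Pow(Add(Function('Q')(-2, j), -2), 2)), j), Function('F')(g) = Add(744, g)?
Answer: Pow(33873370, Rational(1, 2)) ≈ 5820.1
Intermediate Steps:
Function('Q')(r, d) = -25
Function('t')(L, j) = Mul(726, j) (Function('t')(L, j) = Mul(Add(-3, Pow(Add(-25, -2), 2)), j) = Mul(Add(-3, Pow(-27, 2)), j) = Mul(Add(-3, 729), j) = Mul(726, j))
k = 33872400 (k = Pow(Add(-738, Mul(726, -7)), 2) = Pow(Add(-738, -5082), 2) = Pow(-5820, 2) = 33872400)
Pow(Add(k, Function('F')(226)), Rational(1, 2)) = Pow(Add(33872400, Add(744, 226)), Rational(1, 2)) = Pow(Add(33872400, 970), Rational(1, 2)) = Pow(33873370, Rational(1, 2))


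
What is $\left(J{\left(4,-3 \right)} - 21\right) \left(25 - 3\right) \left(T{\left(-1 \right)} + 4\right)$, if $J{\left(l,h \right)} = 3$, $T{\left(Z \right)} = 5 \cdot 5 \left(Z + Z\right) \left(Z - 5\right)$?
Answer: $-120384$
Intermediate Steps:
$T{\left(Z \right)} = 50 Z \left(-5 + Z\right)$ ($T{\left(Z \right)} = 25 \cdot 2 Z \left(-5 + Z\right) = 50 Z \left(-5 + Z\right)$)
$\left(J{\left(4,-3 \right)} - 21\right) \left(25 - 3\right) \left(T{\left(-1 \right)} + 4\right) = \left(3 - 21\right) \left(25 - 3\right) \left(50 \left(-1\right) \left(-5 - 1\right) + 4\right) = - 18 \cdot 22 \left(50 \left(-1\right) \left(-6\right) + 4\right) = - 18 \cdot 22 \left(300 + 4\right) = - 18 \cdot 22 \cdot 304 = \left(-18\right) 6688 = -120384$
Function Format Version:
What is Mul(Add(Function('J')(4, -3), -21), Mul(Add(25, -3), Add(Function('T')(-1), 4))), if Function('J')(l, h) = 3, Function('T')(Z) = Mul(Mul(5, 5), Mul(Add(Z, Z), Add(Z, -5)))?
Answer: -120384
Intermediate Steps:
Function('T')(Z) = Mul(50, Z, Add(-5, Z)) (Function('T')(Z) = Mul(25, Mul(Mul(2, Z), Add(-5, Z))) = Mul(25, Mul(2, Z, Add(-5, Z))) = Mul(50, Z, Add(-5, Z)))
Mul(Add(Function('J')(4, -3), -21), Mul(Add(25, -3), Add(Function('T')(-1), 4))) = Mul(Add(3, -21), Mul(Add(25, -3), Add(Mul(50, -1, Add(-5, -1)), 4))) = Mul(-18, Mul(22, Add(Mul(50, -1, -6), 4))) = Mul(-18, Mul(22, Add(300, 4))) = Mul(-18, Mul(22, 304)) = Mul(-18, 6688) = -120384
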